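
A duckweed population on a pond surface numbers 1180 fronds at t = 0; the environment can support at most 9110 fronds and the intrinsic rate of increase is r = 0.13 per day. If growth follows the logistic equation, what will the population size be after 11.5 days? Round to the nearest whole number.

A = (K − N₀)/N₀ = (9110 − 1180)/1180 = 6.7203.
N(t) = K/(1 + A·e^(−rt)) = 9110/(1 + 6.7203×e^(−0.13×11.5)).
e^(−1.495) = 0.22425; denominator = 1 + 6.7203×0.22425 = 2.507.
N = 9110/2.507 = 3633.79.

3634 fronds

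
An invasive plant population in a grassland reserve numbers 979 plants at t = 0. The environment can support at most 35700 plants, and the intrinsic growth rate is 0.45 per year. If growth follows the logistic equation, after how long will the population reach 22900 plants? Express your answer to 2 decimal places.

9.22 years

A = (K − N₀)/N₀ = (35700 − 979)/979 = 35.466.
Solve 35700/(1 + 35.466·e^(−0.45t)) = 22900: 1 + 35.466·e^(−0.45t) = 1.559, so e^(−0.45t) = 0.0157603.
−0.45·t = ln(0.0157603) = -4.1503, so t = 4.1503/0.45 = 9.2228.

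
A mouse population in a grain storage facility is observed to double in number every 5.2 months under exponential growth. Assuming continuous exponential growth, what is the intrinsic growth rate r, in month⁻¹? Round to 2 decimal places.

0.13 per month

r = ln(2)/t_d = 0.6931/5.2 = 0.1333.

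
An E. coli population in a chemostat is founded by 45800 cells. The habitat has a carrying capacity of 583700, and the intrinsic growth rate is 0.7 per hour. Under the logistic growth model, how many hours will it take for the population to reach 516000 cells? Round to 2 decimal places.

A = (K − N₀)/N₀ = (583700 − 45800)/45800 = 11.745.
Solve 583700/(1 + 11.745·e^(−0.7t)) = 516000: 1 + 11.745·e^(−0.7t) = 1.1312, so e^(−0.7t) = 0.0111713.
−0.7·t = ln(0.0111713) = -4.4944, so t = 4.4944/0.7 = 6.4206.

6.42 hours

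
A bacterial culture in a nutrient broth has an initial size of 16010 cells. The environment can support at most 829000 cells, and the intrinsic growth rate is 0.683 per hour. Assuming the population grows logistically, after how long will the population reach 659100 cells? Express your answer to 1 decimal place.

A = (K − N₀)/N₀ = (829000 − 16010)/16010 = 50.78.
Solve 829000/(1 + 50.78·e^(−0.683t)) = 659100: 1 + 50.78·e^(−0.683t) = 1.2578, so e^(−0.683t) = 0.00507631.
−0.683·t = ln(0.00507631) = -5.2832, so t = 5.2832/0.683 = 7.7352.

7.7 hours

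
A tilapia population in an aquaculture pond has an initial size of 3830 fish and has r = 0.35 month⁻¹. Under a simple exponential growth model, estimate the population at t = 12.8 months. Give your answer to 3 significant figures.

338000 fish

N(t) = N₀·e^(rt) = 3830 × e^(0.35×12.8) = 3830 × e^4.48.
e^4.48 ≈ 88.235, so N ≈ 3830 × 88.235 = 337939.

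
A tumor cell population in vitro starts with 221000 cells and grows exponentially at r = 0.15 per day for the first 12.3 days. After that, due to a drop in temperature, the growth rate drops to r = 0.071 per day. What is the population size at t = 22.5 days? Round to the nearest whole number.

2885238 cells

Phase 1: N(12.3) = 221000·e^(0.15×12.3) = 221000·e^1.845 = 1.39851×10^6.
Phase 2 runs for 22.5 − 12.3 = 10.2 days at r = 0.071.
N(22.5) = 1.39851×10^6·e^(0.071×10.2) = 1.39851×10^6·e^0.7242 = 2.885238×10^6.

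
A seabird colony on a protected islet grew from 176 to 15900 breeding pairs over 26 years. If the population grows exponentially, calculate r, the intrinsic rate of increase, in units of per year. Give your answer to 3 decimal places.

From N(t) = N₀·e^(rt): e^(r·26) = 15900/176 = 90.341.
r·26 = ln(90.341) = 4.5036, so r = 4.5036/26 = 0.17322.

0.173 per year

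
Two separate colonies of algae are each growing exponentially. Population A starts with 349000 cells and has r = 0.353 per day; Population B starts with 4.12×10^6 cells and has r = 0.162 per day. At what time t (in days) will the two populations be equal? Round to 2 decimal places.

12.92 days

Set 349000·e^(0.353t) = 4.12×10^6·e^(0.162t).
e^((0.353 − 0.162)t) = 4.12×10^6/349000 → e^(0.191·t) = 11.805.
0.191·t = ln(11.805) = 2.4685, so t = 2.4685/0.191 = 12.924.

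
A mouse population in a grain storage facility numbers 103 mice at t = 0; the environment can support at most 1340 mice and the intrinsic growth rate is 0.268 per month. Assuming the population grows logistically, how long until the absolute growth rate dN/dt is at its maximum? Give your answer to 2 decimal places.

9.28 months

Logistic growth is fastest at N = K/2 = 670.
A = (K − N₀)/N₀ = 12.01. Set K/(1 + A·e^(−rt)) = K/2 → A·e^(−rt) = 1.
e^(−0.268t) = 1/12.01 = 0.083266, so t = ln(12.01)/0.268 = 2.4857/0.268 = 9.2751.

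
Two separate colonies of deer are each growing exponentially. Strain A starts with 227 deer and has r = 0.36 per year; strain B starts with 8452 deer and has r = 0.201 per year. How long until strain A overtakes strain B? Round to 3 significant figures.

22.7 years

Set 227·e^(0.36t) = 8452·e^(0.201t).
e^((0.36 − 0.201)t) = 8452/227 → e^(0.159·t) = 37.233.
0.159·t = ln(37.233) = 3.6172, so t = 3.6172/0.159 = 22.75.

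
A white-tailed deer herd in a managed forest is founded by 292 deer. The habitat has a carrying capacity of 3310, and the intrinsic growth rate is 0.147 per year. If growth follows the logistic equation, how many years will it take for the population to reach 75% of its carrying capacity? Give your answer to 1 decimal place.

A = (K − N₀)/N₀ = (3310 − 292)/292 = 10.336.
Solve 3310/(1 + 10.336·e^(−0.147t)) = 2482.5: 1 + 10.336·e^(−0.147t) = 1.3333, so e^(−0.147t) = 0.0322509.
−0.147·t = ln(0.0322509) = -3.4342, so t = 3.4342/0.147 = 23.362.

23.4 years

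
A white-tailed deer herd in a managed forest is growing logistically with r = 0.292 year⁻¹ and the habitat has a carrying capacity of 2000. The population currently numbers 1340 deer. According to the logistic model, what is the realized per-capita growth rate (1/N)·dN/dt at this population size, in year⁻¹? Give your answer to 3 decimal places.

(1/N)·dN/dt = r(1 − N/K) = 0.292 × (1 − 1340/2000).
= 0.292 × 0.33 = 0.09636.

0.096 per year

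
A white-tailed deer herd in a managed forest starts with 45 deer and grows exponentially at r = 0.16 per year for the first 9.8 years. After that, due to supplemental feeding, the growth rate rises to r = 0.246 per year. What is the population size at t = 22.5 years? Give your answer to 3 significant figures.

Phase 1: N(9.8) = 45·e^(0.16×9.8) = 45·e^1.568 = 215.867.
Phase 2 runs for 22.5 − 9.8 = 12.7 years at r = 0.246.
N(22.5) = 215.867·e^(0.246×12.7) = 215.867·e^3.124 = 4909.18.

4910 deer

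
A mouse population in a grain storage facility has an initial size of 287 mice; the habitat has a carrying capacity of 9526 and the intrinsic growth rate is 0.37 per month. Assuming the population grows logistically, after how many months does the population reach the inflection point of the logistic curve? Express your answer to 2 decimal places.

Logistic growth is fastest at N = K/2 = 4763.
A = (K − N₀)/N₀ = 32.192. Set K/(1 + A·e^(−rt)) = K/2 → A·e^(−rt) = 1.
e^(−0.37t) = 1/32.192 = 0.031064, so t = ln(32.192)/0.37 = 3.4717/0.37 = 9.383.

9.38 months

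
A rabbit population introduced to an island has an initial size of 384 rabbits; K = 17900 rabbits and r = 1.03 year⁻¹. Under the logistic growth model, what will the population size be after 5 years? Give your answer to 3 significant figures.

A = (K − N₀)/N₀ = (17900 − 384)/384 = 45.615.
N(t) = K/(1 + A·e^(−rt)) = 17900/(1 + 45.615×e^(−1.03×5)).
e^(−5.15) = 0.0057994; denominator = 1 + 45.615×0.0057994 = 1.2645.
N = 17900/1.2645 = 14155.4.

14200 rabbits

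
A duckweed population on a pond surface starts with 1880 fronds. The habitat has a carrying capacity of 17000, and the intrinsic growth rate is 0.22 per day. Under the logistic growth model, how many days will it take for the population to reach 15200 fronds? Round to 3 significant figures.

A = (K − N₀)/N₀ = (17000 − 1880)/1880 = 8.0426.
Solve 17000/(1 + 8.0426·e^(−0.22t)) = 15200: 1 + 8.0426·e^(−0.22t) = 1.1184, so e^(−0.22t) = 0.0147243.
−0.22·t = ln(0.0147243) = -4.2183, so t = 4.2183/0.22 = 19.174.

19.2 days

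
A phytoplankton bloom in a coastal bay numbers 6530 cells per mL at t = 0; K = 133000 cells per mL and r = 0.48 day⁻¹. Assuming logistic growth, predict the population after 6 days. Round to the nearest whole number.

A = (K − N₀)/N₀ = (133000 − 6530)/6530 = 19.368.
N(t) = K/(1 + A·e^(−rt)) = 133000/(1 + 19.368×e^(−0.48×6)).
e^(−2.88) = 0.056135; denominator = 1 + 19.368×0.056135 = 2.0872.
N = 133000/2.0872 = 63722.

63722 cells per mL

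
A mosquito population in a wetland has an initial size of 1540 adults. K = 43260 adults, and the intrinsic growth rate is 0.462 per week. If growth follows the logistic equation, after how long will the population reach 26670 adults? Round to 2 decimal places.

A = (K − N₀)/N₀ = (43260 − 1540)/1540 = 27.091.
Solve 43260/(1 + 27.091·e^(−0.462t)) = 26670: 1 + 27.091·e^(−0.462t) = 1.622, so e^(−0.462t) = 0.0229615.
−0.462·t = ln(0.0229615) = -3.7739, so t = 3.7739/0.462 = 8.1687.

8.17 weeks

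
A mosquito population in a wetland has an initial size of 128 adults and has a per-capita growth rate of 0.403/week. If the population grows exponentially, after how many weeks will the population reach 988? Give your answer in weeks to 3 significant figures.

Set N₀·e^(rt) = 988: e^(0.403·t) = 988/128 = 7.7188.
0.403·t = ln(7.7188) = 2.0437, so t = 2.0437/0.403 = 5.0711.

5.07 weeks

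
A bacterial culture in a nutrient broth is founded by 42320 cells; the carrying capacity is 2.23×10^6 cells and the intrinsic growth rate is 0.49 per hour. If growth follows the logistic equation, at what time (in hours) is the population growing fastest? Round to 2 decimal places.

8.05 hours

Logistic growth is fastest at N = K/2 = 1.115×10^6.
A = (K − N₀)/N₀ = 51.694. Set K/(1 + A·e^(−rt)) = K/2 → A·e^(−rt) = 1.
e^(−0.49t) = 1/51.694 = 0.0193447, so t = ln(51.694)/0.49 = 3.9453/0.49 = 8.0517.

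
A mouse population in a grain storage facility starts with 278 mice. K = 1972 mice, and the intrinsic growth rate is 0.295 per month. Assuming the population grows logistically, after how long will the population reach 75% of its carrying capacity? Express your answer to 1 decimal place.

9.9 months

A = (K − N₀)/N₀ = (1972 − 278)/278 = 6.0935.
Solve 1972/(1 + 6.0935·e^(−0.295t)) = 1479: 1 + 6.0935·e^(−0.295t) = 1.3333, so e^(−0.295t) = 0.0547029.
−0.295·t = ln(0.0547029) = -2.9058, so t = 2.9058/0.295 = 9.8503.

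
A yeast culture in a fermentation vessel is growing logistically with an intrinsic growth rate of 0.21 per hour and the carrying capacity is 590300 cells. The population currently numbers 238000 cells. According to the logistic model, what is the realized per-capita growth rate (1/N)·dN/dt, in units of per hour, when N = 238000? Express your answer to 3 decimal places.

0.125 per hour

(1/N)·dN/dt = r(1 − N/K) = 0.21 × (1 − 238000/590300).
= 0.21 × 0.59682 = 0.12533.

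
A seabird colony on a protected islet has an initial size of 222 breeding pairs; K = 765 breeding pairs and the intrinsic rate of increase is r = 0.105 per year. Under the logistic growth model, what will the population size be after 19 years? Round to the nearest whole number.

A = (K − N₀)/N₀ = (765 − 222)/222 = 2.4459.
N(t) = K/(1 + A·e^(−rt)) = 765/(1 + 2.4459×e^(−0.105×19)).
e^(−1.995) = 0.13601; denominator = 1 + 2.4459×0.13601 = 1.3327.
N = 765/1.3327 = 574.03.

574 breeding pairs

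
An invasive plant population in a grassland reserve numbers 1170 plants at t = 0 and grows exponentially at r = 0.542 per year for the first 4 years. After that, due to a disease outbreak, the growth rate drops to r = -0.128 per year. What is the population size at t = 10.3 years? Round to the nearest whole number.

Phase 1: N(4) = 1170·e^(0.542×4) = 1170·e^2.168 = 10226.7.
Phase 2 runs for 10.3 − 4 = 6.3 years at r = -0.128.
N(10.3) = 10226.7·e^(-0.128×6.3) = 10226.7·e^-0.8064 = 4565.85.

4566 plants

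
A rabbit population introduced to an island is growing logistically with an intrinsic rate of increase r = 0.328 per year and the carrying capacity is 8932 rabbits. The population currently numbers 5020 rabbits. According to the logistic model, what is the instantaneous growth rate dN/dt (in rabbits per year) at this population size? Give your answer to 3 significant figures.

721 rabbits per year

dN/dt = rN(1 − N/K) = 0.328 × 5020 × (1 − 5020/8932).
1 − 5020/8932 = 0.43798; dN/dt = 0.328 × 5020 × 0.43798 = 721.15.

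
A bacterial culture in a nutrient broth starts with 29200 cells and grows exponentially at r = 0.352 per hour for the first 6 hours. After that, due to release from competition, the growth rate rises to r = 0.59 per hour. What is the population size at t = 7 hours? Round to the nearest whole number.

Phase 1: N(6) = 29200·e^(0.352×6) = 29200·e^2.112 = 241331.
Phase 2 runs for 7 − 6 = 1 hours at r = 0.59.
N(7) = 241331·e^(0.59×1) = 241331·e^0.59 = 435358.

435358 cells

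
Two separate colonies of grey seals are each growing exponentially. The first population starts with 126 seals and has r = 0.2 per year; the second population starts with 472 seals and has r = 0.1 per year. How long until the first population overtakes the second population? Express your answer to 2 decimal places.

Set 126·e^(0.2t) = 472·e^(0.1t).
e^((0.2 − 0.1)t) = 472/126 → e^(0.1·t) = 3.746.
0.1·t = ln(3.746) = 1.3207, so t = 1.3207/0.1 = 13.207.

13.21 years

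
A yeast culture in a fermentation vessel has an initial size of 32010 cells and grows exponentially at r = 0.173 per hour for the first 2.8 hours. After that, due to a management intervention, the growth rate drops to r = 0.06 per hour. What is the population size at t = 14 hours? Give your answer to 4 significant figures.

101700 cells

Phase 1: N(2.8) = 32010·e^(0.173×2.8) = 32010·e^0.4844 = 51958.7.
Phase 2 runs for 14 − 2.8 = 11.2 hours at r = 0.06.
N(14) = 51958.7·e^(0.06×11.2) = 51958.7·e^0.672 = 101743.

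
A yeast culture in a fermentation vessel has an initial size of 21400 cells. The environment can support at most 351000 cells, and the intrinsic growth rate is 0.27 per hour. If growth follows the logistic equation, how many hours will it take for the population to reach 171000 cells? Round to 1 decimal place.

A = (K − N₀)/N₀ = (351000 − 21400)/21400 = 15.402.
Solve 351000/(1 + 15.402·e^(−0.27t)) = 171000: 1 + 15.402·e^(−0.27t) = 2.0526, so e^(−0.27t) = 0.0683444.
−0.27·t = ln(0.0683444) = -2.6832, so t = 2.6832/0.27 = 9.9378.

9.9 hours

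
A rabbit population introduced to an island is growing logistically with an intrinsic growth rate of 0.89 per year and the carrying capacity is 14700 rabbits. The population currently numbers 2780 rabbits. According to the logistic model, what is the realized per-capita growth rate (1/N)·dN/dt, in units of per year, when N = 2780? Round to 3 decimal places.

0.722 per year

(1/N)·dN/dt = r(1 − N/K) = 0.89 × (1 − 2780/14700).
= 0.89 × 0.81088 = 0.72169.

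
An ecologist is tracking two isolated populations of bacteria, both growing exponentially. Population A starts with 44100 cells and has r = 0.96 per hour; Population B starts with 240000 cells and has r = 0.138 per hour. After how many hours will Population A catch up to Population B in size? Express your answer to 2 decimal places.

2.06 hours

Set 44100·e^(0.96t) = 240000·e^(0.138t).
e^((0.96 − 0.138)t) = 240000/44100 → e^(0.822·t) = 5.4422.
0.822·t = ln(5.4422) = 1.6942, so t = 1.6942/0.822 = 2.061.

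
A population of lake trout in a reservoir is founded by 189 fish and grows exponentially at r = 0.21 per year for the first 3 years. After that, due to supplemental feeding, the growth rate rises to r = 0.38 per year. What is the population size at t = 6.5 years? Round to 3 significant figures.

Phase 1: N(3) = 189·e^(0.21×3) = 189·e^0.63 = 354.868.
Phase 2 runs for 6.5 − 3 = 3.5 years at r = 0.38.
N(6.5) = 354.868·e^(0.38×3.5) = 354.868·e^1.33 = 1341.77.

1340 fish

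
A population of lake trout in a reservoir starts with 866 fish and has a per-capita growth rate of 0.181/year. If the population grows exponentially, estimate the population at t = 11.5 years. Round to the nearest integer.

6942 fish

N(t) = N₀·e^(rt) = 866 × e^(0.181×11.5) = 866 × e^2.082.
e^2.082 ≈ 8.0165, so N ≈ 866 × 8.0165 = 6942.28.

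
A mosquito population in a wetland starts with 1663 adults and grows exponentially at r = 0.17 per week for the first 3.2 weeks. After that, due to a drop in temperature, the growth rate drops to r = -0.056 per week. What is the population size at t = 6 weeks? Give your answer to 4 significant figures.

Phase 1: N(3.2) = 1663·e^(0.17×3.2) = 1663·e^0.544 = 2865.16.
Phase 2 runs for 6 − 3.2 = 2.8 weeks at r = -0.056.
N(6) = 2865.16·e^(-0.056×2.8) = 2865.16·e^-0.1568 = 2449.35.

2449 adults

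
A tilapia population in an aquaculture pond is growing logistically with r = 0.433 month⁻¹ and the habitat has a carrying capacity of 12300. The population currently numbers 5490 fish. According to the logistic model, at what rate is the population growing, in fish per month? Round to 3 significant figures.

dN/dt = rN(1 − N/K) = 0.433 × 5490 × (1 − 5490/12300).
1 − 5490/12300 = 0.55366; dN/dt = 0.433 × 5490 × 0.55366 = 1316.1.

1320 fish per month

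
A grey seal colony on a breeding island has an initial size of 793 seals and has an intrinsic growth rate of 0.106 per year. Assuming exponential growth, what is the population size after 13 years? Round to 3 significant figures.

3150 seals

N(t) = N₀·e^(rt) = 793 × e^(0.106×13) = 793 × e^1.378.
e^1.378 ≈ 3.967, so N ≈ 793 × 3.967 = 3145.8.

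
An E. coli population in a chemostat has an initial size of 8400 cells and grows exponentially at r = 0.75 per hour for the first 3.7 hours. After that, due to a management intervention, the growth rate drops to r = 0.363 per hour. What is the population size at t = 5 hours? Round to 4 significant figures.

216000 cells

Phase 1: N(3.7) = 8400·e^(0.75×3.7) = 8400·e^2.775 = 134724.
Phase 2 runs for 5 − 3.7 = 1.3 hours at r = 0.363.
N(5) = 134724·e^(0.363×1.3) = 134724·e^0.4719 = 215968.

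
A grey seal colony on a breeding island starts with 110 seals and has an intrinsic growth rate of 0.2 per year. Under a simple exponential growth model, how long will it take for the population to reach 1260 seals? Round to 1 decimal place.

Set N₀·e^(rt) = 1260: e^(0.2·t) = 1260/110 = 11.455.
0.2·t = ln(11.455) = 2.4384, so t = 2.4384/0.2 = 12.192.

12.2 years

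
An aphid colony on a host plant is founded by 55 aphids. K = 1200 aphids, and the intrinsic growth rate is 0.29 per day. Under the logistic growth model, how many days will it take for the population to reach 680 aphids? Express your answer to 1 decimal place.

A = (K − N₀)/N₀ = (1200 − 55)/55 = 20.818.
Solve 1200/(1 + 20.818·e^(−0.29t)) = 680: 1 + 20.818·e^(−0.29t) = 1.7647, so e^(−0.29t) = 0.0367326.
−0.29·t = ln(0.0367326) = -3.3041, so t = 3.3041/0.29 = 11.393.

11.4 days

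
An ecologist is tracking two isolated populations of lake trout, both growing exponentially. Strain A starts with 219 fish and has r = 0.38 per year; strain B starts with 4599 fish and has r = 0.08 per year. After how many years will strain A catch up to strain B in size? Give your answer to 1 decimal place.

Set 219·e^(0.38t) = 4599·e^(0.08t).
e^((0.38 − 0.08)t) = 4599/219 → e^(0.3·t) = 21.
0.3·t = ln(21) = 3.0445, so t = 3.0445/0.3 = 10.148.

10.1 years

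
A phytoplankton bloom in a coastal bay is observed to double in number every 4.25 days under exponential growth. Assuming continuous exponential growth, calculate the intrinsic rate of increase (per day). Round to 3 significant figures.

r = ln(2)/t_d = 0.6931/4.25 = 0.16309.

0.163 per day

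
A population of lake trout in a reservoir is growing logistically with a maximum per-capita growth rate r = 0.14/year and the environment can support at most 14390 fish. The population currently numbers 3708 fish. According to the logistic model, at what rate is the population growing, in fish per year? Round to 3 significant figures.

dN/dt = rN(1 − N/K) = 0.14 × 3708 × (1 − 3708/14390).
1 − 3708/14390 = 0.74232; dN/dt = 0.14 × 3708 × 0.74232 = 385.35.

385 fish per year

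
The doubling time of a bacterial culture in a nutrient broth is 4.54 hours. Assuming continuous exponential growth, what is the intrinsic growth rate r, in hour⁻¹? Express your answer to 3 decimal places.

r = ln(2)/t_d = 0.6931/4.54 = 0.15268.

0.153 per hour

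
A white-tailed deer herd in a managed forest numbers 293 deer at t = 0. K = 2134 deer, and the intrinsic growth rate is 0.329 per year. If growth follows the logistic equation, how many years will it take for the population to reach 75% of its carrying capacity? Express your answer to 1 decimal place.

A = (K − N₀)/N₀ = (2134 − 293)/293 = 6.2833.
Solve 2134/(1 + 6.2833·e^(−0.329t)) = 1600.5: 1 + 6.2833·e^(−0.329t) = 1.3333, so e^(−0.329t) = 0.0530509.
−0.329·t = ln(0.0530509) = -2.9365, so t = 2.9365/0.329 = 8.9255.

8.9 years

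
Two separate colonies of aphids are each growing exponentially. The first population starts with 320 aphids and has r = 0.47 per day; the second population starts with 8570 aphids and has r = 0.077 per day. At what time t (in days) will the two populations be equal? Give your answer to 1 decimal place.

8.4 days

Set 320·e^(0.47t) = 8570·e^(0.077t).
e^((0.47 − 0.077)t) = 8570/320 → e^(0.393·t) = 26.781.
0.393·t = ln(26.781) = 3.2877, so t = 3.2877/0.393 = 8.3657.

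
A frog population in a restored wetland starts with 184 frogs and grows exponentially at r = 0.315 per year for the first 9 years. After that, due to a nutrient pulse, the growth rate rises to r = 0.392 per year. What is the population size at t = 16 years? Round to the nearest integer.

Phase 1: N(9) = 184·e^(0.315×9) = 184·e^2.835 = 3133.59.
Phase 2 runs for 16 − 9 = 7 years at r = 0.392.
N(16) = 3133.59·e^(0.392×7) = 3133.59·e^2.744 = 48724.4.

48724 frogs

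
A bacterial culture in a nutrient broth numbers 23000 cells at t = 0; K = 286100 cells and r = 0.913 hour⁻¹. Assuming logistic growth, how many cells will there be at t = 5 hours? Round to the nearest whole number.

A = (K − N₀)/N₀ = (286100 − 23000)/23000 = 11.439.
N(t) = K/(1 + A·e^(−rt)) = 286100/(1 + 11.439×e^(−0.913×5)).
e^(−4.565) = 0.01041; denominator = 1 + 11.439×0.01041 = 1.1191.
N = 286100/1.1191 = 255656.

255656 cells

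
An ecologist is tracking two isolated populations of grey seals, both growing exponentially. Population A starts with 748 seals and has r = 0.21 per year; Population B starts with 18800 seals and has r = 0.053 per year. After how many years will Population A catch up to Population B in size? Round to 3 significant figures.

Set 748·e^(0.21t) = 18800·e^(0.053t).
e^((0.21 − 0.053)t) = 18800/748 → e^(0.157·t) = 25.134.
0.157·t = ln(25.134) = 3.2242, so t = 3.2242/0.157 = 20.536.

20.5 years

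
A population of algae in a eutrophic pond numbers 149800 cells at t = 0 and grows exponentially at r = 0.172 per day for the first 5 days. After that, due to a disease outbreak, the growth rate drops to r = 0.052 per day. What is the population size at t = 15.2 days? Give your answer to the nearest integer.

Phase 1: N(5) = 149800·e^(0.172×5) = 149800·e^0.86 = 354001.
Phase 2 runs for 15.2 − 5 = 10.2 days at r = 0.052.
N(15.2) = 354001·e^(0.052×10.2) = 354001·e^0.5304 = 601665.

601665 cells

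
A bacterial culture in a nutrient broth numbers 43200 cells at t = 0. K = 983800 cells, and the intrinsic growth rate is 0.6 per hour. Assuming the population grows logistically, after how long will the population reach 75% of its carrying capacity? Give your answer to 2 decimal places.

A = (K − N₀)/N₀ = (983800 − 43200)/43200 = 21.773.
Solve 983800/(1 + 21.773·e^(−0.6t)) = 737850: 1 + 21.773·e^(−0.6t) = 1.3333, so e^(−0.6t) = 0.0153094.
−0.6·t = ln(0.0153094) = -4.1793, so t = 4.1793/0.6 = 6.9655.

6.97 hours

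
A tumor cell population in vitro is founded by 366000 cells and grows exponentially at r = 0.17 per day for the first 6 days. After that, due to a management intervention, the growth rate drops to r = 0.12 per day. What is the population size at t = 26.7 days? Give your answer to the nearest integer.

12168834 cells

Phase 1: N(6) = 366000·e^(0.17×6) = 366000·e^1.02 = 1.014989×10^6.
Phase 2 runs for 26.7 − 6 = 20.7 days at r = 0.12.
N(26.7) = 1.014989×10^6·e^(0.12×20.7) = 1.014989×10^6·e^2.484 = 1.216883×10^7.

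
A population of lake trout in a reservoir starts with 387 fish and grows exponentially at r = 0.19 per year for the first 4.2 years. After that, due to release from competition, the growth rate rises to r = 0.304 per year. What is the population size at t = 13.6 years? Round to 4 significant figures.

Phase 1: N(4.2) = 387·e^(0.19×4.2) = 387·e^0.798 = 859.563.
Phase 2 runs for 13.6 − 4.2 = 9.4 years at r = 0.304.
N(13.6) = 859.563·e^(0.304×9.4) = 859.563·e^2.858 = 14973.3.

14970 fish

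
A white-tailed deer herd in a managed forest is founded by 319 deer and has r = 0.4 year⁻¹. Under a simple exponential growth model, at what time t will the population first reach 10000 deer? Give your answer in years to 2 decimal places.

8.61 years

Set N₀·e^(rt) = 10000: e^(0.4·t) = 10000/319 = 31.348.
0.4·t = ln(31.348) = 3.4451, so t = 3.4451/0.4 = 8.6129.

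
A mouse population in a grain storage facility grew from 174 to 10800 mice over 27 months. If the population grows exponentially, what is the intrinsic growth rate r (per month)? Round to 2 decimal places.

0.15 per month

From N(t) = N₀·e^(rt): e^(r·27) = 10800/174 = 62.069.
r·27 = ln(62.069) = 4.1282, so r = 4.1282/27 = 0.1529.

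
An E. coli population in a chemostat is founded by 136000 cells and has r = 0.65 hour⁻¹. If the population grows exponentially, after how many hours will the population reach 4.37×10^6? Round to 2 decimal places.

5.34 hours

Set N₀·e^(rt) = 4.37×10^6: e^(0.65·t) = 4.37×10^6/136000 = 32.132.
0.65·t = ln(32.132) = 3.4699, so t = 3.4699/0.65 = 5.3383.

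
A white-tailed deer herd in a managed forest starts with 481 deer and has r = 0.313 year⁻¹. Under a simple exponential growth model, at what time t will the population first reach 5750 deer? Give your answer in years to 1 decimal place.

Set N₀·e^(rt) = 5750: e^(0.313·t) = 5750/481 = 11.954.
0.313·t = ln(11.954) = 2.4811, so t = 2.4811/0.313 = 7.9268.

7.9 years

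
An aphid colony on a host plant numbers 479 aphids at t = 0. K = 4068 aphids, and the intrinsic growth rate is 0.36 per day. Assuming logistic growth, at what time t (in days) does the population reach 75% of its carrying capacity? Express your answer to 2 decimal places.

A = (K − N₀)/N₀ = (4068 − 479)/479 = 7.4927.
Solve 4068/(1 + 7.4927·e^(−0.36t)) = 3051: 1 + 7.4927·e^(−0.36t) = 1.3333, so e^(−0.36t) = 0.0444878.
−0.36·t = ln(0.0444878) = -3.1125, so t = 3.1125/0.36 = 8.6459.

8.65 days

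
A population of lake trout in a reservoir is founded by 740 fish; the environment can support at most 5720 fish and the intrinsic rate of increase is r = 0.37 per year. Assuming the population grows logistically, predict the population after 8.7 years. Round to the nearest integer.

4507 fish

A = (K − N₀)/N₀ = (5720 − 740)/740 = 6.7297.
N(t) = K/(1 + A·e^(−rt)) = 5720/(1 + 6.7297×e^(−0.37×8.7)).
e^(−3.219) = 0.039995; denominator = 1 + 6.7297×0.039995 = 1.2692.
N = 5720/1.2692 = 4506.93.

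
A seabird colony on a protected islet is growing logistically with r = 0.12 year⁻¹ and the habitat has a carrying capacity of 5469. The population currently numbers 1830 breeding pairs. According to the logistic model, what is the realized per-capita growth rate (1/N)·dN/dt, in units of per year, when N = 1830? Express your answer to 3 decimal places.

(1/N)·dN/dt = r(1 − N/K) = 0.12 × (1 − 1830/5469).
= 0.12 × 0.66539 = 0.079846.

0.080 per year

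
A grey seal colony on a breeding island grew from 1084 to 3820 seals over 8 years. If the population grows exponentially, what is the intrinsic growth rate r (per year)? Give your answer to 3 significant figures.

From N(t) = N₀·e^(rt): e^(r·8) = 3820/1084 = 3.524.
r·8 = ln(3.524) = 1.2596, so r = 1.2596/8 = 0.15745.

0.157 per year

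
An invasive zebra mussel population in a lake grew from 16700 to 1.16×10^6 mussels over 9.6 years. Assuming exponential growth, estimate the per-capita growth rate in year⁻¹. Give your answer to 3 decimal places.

From N(t) = N₀·e^(rt): e^(r·9.6) = 1.16×10^6/16700 = 69.461.
r·9.6 = ln(69.461) = 4.2408, so r = 4.2408/9.6 = 0.44175.

0.442 per year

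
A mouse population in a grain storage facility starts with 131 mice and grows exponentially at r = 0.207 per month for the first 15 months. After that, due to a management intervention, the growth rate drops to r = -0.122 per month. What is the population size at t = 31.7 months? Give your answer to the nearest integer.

381 mice

Phase 1: N(15) = 131·e^(0.207×15) = 131·e^3.105 = 2922.51.
Phase 2 runs for 31.7 − 15 = 16.7 months at r = -0.122.
N(31.7) = 2922.51·e^(-0.122×16.7) = 2922.51·e^-2.037 = 380.999.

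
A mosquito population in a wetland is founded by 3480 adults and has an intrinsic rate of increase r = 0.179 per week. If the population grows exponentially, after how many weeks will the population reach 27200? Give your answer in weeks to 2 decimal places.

Set N₀·e^(rt) = 27200: e^(0.179·t) = 27200/3480 = 7.8161.
0.179·t = ln(7.8161) = 2.0562, so t = 2.0562/0.179 = 11.487.

11.49 weeks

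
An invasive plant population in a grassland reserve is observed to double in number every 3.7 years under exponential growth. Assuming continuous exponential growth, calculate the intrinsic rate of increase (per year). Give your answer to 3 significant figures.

0.187 per year

r = ln(2)/t_d = 0.6931/3.7 = 0.18734.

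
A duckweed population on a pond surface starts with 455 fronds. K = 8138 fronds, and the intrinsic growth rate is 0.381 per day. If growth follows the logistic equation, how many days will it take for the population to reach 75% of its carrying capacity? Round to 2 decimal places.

10.30 days

A = (K − N₀)/N₀ = (8138 − 455)/455 = 16.886.
Solve 8138/(1 + 16.886·e^(−0.381t)) = 6103.5: 1 + 16.886·e^(−0.381t) = 1.3333, so e^(−0.381t) = 0.0197406.
−0.381·t = ln(0.0197406) = -3.9251, so t = 3.9251/0.381 = 10.302.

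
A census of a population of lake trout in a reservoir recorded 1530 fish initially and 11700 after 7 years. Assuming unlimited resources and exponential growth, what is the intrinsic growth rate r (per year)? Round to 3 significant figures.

From N(t) = N₀·e^(rt): e^(r·7) = 11700/1530 = 7.6471.
r·7 = ln(7.6471) = 2.0343, so r = 2.0343/7 = 0.29062.

0.291 per year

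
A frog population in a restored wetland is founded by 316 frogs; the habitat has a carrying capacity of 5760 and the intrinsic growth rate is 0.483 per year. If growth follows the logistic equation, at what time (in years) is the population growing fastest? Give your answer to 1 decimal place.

Logistic growth is fastest at N = K/2 = 2880.
A = (K − N₀)/N₀ = 17.228. Set K/(1 + A·e^(−rt)) = K/2 → A·e^(−rt) = 1.
e^(−0.483t) = 1/17.228 = 0.0580456, so t = ln(17.228)/0.483 = 2.8465/0.483 = 5.8934.

5.9 years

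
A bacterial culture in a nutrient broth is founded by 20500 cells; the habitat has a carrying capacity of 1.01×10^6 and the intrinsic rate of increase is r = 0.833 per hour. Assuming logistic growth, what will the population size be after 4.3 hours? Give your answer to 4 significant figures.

431100 cells

A = (K − N₀)/N₀ = (1.01×10^6 − 20500)/20500 = 48.268.
N(t) = K/(1 + A·e^(−rt)) = 1.01×10^6/(1 + 48.268×e^(−0.833×4.3)).
e^(−3.582) = 0.027823; denominator = 1 + 48.268×0.027823 = 2.343.
N = 1.01×10^6/2.343 = 431079.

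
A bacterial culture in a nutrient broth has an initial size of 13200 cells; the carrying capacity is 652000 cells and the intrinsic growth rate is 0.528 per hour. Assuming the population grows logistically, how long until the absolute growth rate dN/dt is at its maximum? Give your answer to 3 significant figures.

7.35 hours

Logistic growth is fastest at N = K/2 = 326000.
A = (K − N₀)/N₀ = 48.394. Set K/(1 + A·e^(−rt)) = K/2 → A·e^(−rt) = 1.
e^(−0.528t) = 1/48.394 = 0.0206637, so t = ln(48.394)/0.528 = 3.8794/0.528 = 7.3473.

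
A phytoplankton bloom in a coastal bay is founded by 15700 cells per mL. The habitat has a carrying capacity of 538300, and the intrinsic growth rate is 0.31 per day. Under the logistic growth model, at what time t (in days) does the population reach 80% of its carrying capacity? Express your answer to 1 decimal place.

A = (K − N₀)/N₀ = (538300 − 15700)/15700 = 33.287.
Solve 538300/(1 + 33.287·e^(−0.31t)) = 430640: 1 + 33.287·e^(−0.31t) = 1.25, so e^(−0.31t) = 0.00751052.
−0.31·t = ln(0.00751052) = -4.8915, so t = 4.8915/0.31 = 15.779.

15.8 days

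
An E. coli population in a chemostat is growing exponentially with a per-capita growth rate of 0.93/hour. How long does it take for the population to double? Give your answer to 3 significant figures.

0.745 hours

Doubling time t_d = ln(2)/r = 0.6931/0.93 = 0.74532.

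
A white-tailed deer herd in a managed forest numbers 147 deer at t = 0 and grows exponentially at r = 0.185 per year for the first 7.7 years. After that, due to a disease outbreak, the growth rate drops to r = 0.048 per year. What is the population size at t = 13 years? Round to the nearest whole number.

Phase 1: N(7.7) = 147·e^(0.185×7.7) = 147·e^1.425 = 610.9.
Phase 2 runs for 13 − 7.7 = 5.3 years at r = 0.048.
N(13) = 610.9·e^(0.048×5.3) = 610.9·e^0.2544 = 787.87.

788 deer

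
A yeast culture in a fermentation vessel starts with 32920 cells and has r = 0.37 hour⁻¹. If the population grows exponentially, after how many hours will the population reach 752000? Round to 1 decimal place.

Set N₀·e^(rt) = 752000: e^(0.37·t) = 752000/32920 = 22.843.
0.37·t = ln(22.843) = 3.1287, so t = 3.1287/0.37 = 8.4558.

8.5 hours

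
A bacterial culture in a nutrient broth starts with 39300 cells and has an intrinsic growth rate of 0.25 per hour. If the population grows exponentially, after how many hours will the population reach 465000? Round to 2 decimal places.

Set N₀·e^(rt) = 465000: e^(0.25·t) = 465000/39300 = 11.832.
0.25·t = ln(11.832) = 2.4708, so t = 2.4708/0.25 = 9.8833.

9.88 hours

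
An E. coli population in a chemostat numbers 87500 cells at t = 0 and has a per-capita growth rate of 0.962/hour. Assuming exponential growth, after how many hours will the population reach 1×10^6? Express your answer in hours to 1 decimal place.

Set N₀·e^(rt) = 1×10^6: e^(0.962·t) = 1×10^6/87500 = 11.429.
0.962·t = ln(11.429) = 2.4361, so t = 2.4361/0.962 = 2.5323.

2.5 hours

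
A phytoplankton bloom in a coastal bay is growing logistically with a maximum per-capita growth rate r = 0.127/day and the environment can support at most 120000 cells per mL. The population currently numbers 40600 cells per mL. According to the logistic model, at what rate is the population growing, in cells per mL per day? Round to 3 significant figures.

3410 cells per mL per day

dN/dt = rN(1 − N/K) = 0.127 × 40600 × (1 − 40600/120000).
1 − 40600/120000 = 0.66167; dN/dt = 0.127 × 40600 × 0.66167 = 3411.7.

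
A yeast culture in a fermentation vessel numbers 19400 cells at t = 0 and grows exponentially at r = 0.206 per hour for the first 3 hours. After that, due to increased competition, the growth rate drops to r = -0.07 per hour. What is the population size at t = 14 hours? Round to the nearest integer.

Phase 1: N(3) = 19400·e^(0.206×3) = 19400·e^0.618 = 35991.1.
Phase 2 runs for 14 − 3 = 11 hours at r = -0.07.
N(14) = 35991.1·e^(-0.07×11) = 35991.1·e^-0.77 = 16664.4.

16664 cells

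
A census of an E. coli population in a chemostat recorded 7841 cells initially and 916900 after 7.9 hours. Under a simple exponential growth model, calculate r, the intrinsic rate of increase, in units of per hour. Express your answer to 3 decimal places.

From N(t) = N₀·e^(rt): e^(r·7.9) = 916900/7841 = 116.94.
r·7.9 = ln(116.94) = 4.7616, so r = 4.7616/7.9 = 0.60274.

0.603 per hour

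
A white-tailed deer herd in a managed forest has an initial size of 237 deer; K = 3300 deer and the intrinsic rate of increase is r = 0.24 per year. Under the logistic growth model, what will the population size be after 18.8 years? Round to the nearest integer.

2890 deer

A = (K − N₀)/N₀ = (3300 − 237)/237 = 12.924.
N(t) = K/(1 + A·e^(−rt)) = 3300/(1 + 12.924×e^(−0.24×18.8)).
e^(−4.512) = 0.010976; denominator = 1 + 12.924×0.010976 = 1.1419.
N = 3300/1.1419 = 2890.02.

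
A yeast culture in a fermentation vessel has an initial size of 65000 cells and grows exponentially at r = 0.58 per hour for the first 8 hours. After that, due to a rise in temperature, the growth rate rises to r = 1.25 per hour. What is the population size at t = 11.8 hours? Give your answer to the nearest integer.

777926457 cells

Phase 1: N(8) = 65000·e^(0.58×8) = 65000·e^4.64 = 6.730383×10^6.
Phase 2 runs for 11.8 − 8 = 3.8 hours at r = 1.25.
N(11.8) = 6.730383×10^6·e^(1.25×3.8) = 6.730383×10^6·e^4.75 = 7.779265×10^8.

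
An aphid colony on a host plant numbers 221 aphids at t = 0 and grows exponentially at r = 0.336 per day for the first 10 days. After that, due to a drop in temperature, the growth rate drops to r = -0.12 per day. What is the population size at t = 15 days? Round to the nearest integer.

Phase 1: N(10) = 221·e^(0.336×10) = 221·e^3.36 = 6362.41.
Phase 2 runs for 15 − 10 = 5 days at r = -0.12.
N(15) = 6362.41·e^(-0.12×5) = 6362.41·e^-0.6 = 3491.77.

3492 aphids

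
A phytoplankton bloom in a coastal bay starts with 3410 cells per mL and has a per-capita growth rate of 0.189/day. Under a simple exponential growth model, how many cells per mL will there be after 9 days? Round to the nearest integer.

N(t) = N₀·e^(rt) = 3410 × e^(0.189×9) = 3410 × e^1.701.
e^1.701 ≈ 5.4794, so N ≈ 3410 × 5.4794 = 18684.8.

18685 cells per mL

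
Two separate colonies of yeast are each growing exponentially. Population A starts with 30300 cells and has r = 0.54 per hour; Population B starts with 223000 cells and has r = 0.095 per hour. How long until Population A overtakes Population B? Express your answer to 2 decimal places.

4.49 hours

Set 30300·e^(0.54t) = 223000·e^(0.095t).
e^((0.54 − 0.095)t) = 223000/30300 → e^(0.445·t) = 7.3597.
0.445·t = ln(7.3597) = 1.996, so t = 1.996/0.445 = 4.4854.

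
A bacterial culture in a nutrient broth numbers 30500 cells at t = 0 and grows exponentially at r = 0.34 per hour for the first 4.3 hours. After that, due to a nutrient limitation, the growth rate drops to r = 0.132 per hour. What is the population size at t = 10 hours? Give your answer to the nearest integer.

Phase 1: N(4.3) = 30500·e^(0.34×4.3) = 30500·e^1.462 = 131595.
Phase 2 runs for 10 − 4.3 = 5.7 hours at r = 0.132.
N(10) = 131595·e^(0.132×5.7) = 131595·e^0.7524 = 279255.

279255 cells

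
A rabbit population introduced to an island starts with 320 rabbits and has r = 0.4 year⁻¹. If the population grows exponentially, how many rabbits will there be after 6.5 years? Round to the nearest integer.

4308 rabbits

N(t) = N₀·e^(rt) = 320 × e^(0.4×6.5) = 320 × e^2.6.
e^2.6 ≈ 13.464, so N ≈ 320 × 13.464 = 4308.4.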